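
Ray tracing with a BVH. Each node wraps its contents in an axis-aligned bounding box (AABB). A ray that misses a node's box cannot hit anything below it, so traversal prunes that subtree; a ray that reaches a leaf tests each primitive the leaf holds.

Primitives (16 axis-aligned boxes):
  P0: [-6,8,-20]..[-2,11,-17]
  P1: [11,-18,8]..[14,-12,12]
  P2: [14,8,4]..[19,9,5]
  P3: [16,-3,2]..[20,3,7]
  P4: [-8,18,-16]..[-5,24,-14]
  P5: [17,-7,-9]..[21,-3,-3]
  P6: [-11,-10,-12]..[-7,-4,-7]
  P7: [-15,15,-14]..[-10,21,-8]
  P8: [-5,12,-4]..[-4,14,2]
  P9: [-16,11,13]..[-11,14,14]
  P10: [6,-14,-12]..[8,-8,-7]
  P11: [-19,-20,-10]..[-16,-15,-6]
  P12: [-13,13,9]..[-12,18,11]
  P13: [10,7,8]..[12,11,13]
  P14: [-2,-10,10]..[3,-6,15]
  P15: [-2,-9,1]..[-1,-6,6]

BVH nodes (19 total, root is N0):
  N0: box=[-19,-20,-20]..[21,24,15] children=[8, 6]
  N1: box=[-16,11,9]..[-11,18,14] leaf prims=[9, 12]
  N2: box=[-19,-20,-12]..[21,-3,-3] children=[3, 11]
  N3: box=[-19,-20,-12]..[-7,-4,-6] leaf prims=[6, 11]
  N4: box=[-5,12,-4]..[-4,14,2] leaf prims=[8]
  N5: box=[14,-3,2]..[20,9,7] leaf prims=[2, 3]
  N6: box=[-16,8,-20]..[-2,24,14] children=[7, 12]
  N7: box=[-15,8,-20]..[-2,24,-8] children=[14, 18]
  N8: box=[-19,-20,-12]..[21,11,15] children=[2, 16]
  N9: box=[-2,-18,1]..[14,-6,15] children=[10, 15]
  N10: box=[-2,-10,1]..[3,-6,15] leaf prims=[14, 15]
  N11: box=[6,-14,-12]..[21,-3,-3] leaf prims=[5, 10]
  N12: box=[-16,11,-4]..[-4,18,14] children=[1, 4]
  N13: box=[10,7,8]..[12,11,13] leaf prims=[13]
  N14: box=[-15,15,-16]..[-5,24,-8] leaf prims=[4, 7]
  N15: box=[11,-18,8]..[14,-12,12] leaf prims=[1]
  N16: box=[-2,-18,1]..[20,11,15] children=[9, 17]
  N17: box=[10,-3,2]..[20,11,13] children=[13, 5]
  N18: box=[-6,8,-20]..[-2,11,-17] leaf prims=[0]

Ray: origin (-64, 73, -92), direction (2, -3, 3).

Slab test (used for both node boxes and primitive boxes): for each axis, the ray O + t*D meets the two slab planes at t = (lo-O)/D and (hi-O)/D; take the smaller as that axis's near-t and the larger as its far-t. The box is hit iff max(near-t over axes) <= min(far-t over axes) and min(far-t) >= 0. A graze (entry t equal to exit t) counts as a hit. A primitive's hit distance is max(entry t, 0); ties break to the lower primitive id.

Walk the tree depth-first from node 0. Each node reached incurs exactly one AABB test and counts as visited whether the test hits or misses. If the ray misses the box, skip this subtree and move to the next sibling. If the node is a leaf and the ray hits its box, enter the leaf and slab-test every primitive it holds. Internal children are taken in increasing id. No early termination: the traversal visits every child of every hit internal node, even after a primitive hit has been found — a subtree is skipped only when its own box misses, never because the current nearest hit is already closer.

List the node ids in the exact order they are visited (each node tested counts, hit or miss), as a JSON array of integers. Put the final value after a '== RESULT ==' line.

Walk:
N0 x:[45/2,85/2] y:[49/3,31] z:[24,107/3] -> hit [24,31], descend [6, 8]
  N6 x:[24,31] y:[49/3,65/3] z:[24,106/3] -> miss, prune
  N8 x:[45/2,85/2] y:[62/3,31] z:[80/3,107/3] -> hit [80/3,31], descend [2, 16]
    N2 x:[45/2,85/2] y:[76/3,31] z:[80/3,89/3] -> hit [80/3,89/3], descend [3, 11]
      N3 x:[45/2,57/2] y:[77/3,31] z:[80/3,86/3] -> hit [80/3,57/2] leaf, test {P6@t=80/3, P11(miss)}
      N11 x:[35,85/2] y:[76/3,29] z:[80/3,89/3] -> miss, prune
    N16 x:[31,42] y:[62/3,91/3] z:[31,107/3] -> miss, prune

Visited [0, 6, 8, 2, 3, 11, 16]. Tests: 7 box, 1 leaf. Nearest: P6.

== RESULT ==
[0, 6, 8, 2, 3, 11, 16]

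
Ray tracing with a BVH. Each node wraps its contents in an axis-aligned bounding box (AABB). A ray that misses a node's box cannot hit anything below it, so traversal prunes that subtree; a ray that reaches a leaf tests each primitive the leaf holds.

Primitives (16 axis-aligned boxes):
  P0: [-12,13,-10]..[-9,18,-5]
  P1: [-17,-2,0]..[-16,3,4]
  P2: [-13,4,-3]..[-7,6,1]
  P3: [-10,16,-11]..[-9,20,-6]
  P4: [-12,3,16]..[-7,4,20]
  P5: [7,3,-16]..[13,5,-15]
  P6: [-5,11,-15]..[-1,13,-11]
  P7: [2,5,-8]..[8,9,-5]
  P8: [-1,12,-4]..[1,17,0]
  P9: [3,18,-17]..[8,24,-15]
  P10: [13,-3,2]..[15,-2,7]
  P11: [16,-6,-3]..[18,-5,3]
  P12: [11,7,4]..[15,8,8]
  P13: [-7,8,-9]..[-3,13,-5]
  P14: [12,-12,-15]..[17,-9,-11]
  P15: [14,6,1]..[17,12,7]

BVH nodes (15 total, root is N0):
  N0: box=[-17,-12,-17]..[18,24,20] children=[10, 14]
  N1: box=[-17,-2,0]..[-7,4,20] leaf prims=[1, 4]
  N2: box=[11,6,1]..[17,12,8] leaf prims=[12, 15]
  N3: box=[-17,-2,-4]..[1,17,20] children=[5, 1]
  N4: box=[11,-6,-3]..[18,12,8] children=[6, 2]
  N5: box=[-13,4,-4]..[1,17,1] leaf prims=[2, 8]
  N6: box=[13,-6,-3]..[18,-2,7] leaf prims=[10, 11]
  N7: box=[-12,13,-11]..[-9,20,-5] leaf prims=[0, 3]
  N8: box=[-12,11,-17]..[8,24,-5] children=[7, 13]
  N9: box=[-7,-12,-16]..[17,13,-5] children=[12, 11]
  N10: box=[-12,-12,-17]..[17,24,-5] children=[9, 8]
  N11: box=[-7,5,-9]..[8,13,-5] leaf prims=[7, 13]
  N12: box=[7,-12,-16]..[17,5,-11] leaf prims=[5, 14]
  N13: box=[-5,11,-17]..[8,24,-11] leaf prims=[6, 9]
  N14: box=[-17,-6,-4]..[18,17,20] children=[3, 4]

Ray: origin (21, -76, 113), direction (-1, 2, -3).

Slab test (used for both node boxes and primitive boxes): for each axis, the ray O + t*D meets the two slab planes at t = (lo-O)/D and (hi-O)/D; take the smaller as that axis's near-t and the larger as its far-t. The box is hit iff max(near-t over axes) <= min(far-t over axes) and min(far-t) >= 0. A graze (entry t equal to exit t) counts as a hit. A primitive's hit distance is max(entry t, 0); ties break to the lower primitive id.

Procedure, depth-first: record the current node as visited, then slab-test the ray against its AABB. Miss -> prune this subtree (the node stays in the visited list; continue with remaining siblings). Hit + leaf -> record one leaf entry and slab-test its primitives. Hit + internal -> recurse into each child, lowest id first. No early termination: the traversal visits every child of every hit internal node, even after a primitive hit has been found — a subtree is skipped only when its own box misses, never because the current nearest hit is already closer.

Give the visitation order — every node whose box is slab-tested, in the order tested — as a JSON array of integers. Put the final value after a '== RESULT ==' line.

Trace the traversal:
N0 x:[3,38] y:[32,50] z:[31,130/3] -> hit [32,38], descend [10, 14]
  N10 x:[4,33] y:[32,50] z:[118/3,130/3] -> miss, prune
  N14 x:[3,38] y:[35,93/2] z:[31,39] -> hit [35,38], descend [3, 4]
    N3 x:[20,38] y:[37,93/2] z:[31,39] -> hit [37,38], descend [1, 5]
      N1 x:[28,38] y:[37,40] z:[31,113/3] -> hit [37,113/3] leaf, test {P1@t=37, P4(miss)}
      N5 x:[20,34] y:[40,93/2] z:[112/3,39] -> miss, prune
    N4 x:[3,10] y:[35,44] z:[35,116/3] -> miss, prune

order=[0, 10, 14, 3, 1, 5, 4]  |boxes|=7  |leaves|=1  hit=P1

== RESULT ==
[0, 10, 14, 3, 1, 5, 4]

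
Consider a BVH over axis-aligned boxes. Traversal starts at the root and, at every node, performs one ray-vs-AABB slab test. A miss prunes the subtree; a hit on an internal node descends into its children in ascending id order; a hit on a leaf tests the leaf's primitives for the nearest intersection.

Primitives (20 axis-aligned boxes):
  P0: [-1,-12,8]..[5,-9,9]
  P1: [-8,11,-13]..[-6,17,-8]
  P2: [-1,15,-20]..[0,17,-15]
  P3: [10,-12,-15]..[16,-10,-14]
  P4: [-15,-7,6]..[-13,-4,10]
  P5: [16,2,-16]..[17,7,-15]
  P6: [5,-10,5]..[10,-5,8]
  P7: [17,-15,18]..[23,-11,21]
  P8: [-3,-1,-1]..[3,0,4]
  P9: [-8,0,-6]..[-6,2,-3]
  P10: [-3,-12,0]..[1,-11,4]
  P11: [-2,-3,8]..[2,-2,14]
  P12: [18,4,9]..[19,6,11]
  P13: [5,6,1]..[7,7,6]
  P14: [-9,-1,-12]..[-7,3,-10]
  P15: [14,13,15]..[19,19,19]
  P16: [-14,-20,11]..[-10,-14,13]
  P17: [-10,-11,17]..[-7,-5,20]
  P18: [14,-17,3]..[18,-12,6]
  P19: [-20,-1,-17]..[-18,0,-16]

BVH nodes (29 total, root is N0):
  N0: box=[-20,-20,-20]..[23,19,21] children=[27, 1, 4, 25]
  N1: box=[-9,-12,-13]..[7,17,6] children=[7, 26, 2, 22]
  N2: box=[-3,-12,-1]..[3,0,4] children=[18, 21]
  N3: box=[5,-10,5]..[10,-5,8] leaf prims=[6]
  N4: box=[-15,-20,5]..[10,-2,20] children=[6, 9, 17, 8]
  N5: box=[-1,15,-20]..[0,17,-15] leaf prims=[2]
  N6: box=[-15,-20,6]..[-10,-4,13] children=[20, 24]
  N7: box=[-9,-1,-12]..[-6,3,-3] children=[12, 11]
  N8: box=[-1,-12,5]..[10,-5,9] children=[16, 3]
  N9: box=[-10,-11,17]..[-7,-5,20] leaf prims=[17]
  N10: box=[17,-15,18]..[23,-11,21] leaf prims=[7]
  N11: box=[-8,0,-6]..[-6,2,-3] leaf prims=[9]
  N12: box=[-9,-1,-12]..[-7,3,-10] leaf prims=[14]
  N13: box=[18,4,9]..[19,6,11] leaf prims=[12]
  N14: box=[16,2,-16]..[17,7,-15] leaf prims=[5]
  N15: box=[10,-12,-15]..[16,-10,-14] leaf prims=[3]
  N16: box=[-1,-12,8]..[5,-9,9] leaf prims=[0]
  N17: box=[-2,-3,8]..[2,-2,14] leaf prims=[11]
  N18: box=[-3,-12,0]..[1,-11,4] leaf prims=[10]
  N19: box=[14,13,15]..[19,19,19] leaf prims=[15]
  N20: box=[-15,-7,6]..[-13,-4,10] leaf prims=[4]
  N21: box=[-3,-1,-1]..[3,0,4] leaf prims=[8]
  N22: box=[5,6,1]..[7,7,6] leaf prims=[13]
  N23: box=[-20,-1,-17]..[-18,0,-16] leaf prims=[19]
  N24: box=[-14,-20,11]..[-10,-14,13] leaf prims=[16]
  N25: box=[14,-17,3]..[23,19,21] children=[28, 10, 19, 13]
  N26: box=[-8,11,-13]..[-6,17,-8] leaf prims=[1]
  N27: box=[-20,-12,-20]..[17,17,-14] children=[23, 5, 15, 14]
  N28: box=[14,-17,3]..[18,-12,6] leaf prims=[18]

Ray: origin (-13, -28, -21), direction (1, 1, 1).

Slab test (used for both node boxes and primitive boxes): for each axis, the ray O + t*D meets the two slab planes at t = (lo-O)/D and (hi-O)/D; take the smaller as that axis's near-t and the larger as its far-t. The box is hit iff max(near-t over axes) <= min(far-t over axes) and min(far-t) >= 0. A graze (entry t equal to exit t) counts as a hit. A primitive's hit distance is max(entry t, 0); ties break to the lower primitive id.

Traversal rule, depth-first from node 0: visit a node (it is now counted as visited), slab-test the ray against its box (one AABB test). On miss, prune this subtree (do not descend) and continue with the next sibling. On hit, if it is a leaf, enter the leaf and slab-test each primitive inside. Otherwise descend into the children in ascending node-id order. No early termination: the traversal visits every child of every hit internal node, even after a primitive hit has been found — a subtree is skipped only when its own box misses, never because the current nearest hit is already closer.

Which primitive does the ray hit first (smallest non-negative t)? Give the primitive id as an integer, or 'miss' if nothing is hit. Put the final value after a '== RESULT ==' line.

Traverse from the root:
N0 x:[-7,36] y:[8,47] z:[1,42] -> hit [8,36], descend [1, 4, 25, 27]
  N1 x:[4,20] y:[16,45] z:[8,27] -> hit [16,20], descend [2, 7, 22, 26]
    N2 x:[10,16] y:[16,28] z:[20,25] -> miss, prune
    N7 x:[4,7] y:[27,31] z:[9,18] -> miss, prune
    N22 x:[18,20] y:[34,35] z:[22,27] -> miss, prune
    N26 x:[5,7] y:[39,45] z:[8,13] -> miss, prune
  N4 x:[-2,23] y:[8,26] z:[26,41] -> miss, prune
  N25 x:[27,36] y:[11,47] z:[24,42] -> hit [27,36], descend [10, 13, 19, 28]
    N10 x:[30,36] y:[13,17] z:[39,42] -> miss, prune
    N13 x:[31,32] y:[32,34] z:[30,32] -> hit [32,32] leaf, test {P12@t=32}
    N19 x:[27,32] y:[41,47] z:[36,40] -> miss, prune
    N28 x:[27,31] y:[11,16] z:[24,27] -> miss, prune
  N27 x:[-7,30] y:[16,45] z:[1,7] -> miss, prune

Visited [0, 1, 2, 7, 22, 26, 4, 25, 10, 13, 19, 28, 27]. Tests: 13 box, 1 leaf. Nearest: P12.

== RESULT ==
12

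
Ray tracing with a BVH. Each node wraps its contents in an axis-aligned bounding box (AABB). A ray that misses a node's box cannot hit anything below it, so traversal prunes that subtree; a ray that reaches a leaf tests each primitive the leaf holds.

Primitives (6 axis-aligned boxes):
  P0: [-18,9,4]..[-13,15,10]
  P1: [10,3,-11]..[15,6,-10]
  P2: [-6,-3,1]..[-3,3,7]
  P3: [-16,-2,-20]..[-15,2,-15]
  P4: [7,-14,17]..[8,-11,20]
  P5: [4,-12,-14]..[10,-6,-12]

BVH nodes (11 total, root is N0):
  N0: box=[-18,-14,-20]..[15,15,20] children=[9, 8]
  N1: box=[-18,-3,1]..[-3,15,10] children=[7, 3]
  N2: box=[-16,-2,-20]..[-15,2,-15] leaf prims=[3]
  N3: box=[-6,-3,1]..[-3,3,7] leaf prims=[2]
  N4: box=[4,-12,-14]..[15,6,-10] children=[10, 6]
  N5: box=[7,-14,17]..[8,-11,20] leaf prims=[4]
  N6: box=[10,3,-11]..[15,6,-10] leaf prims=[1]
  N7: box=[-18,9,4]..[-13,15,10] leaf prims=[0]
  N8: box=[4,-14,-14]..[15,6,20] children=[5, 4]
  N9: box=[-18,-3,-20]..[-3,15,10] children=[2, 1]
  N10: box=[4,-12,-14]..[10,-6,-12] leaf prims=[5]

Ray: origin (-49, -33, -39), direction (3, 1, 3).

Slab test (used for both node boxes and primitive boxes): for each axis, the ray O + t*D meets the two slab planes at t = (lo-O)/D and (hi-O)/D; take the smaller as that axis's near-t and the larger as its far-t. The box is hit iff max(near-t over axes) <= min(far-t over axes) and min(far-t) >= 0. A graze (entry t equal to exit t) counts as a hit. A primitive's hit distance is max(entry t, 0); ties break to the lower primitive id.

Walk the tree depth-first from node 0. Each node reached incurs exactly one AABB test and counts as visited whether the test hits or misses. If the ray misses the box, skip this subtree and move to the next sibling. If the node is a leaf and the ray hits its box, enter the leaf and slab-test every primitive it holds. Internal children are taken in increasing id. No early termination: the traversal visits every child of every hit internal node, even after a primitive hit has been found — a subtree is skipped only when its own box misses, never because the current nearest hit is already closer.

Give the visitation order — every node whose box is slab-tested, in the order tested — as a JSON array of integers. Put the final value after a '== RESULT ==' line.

Trace the traversal:
N0 x:[31/3,64/3] y:[19,48] z:[19/3,59/3] -> hit [19,59/3], descend [8, 9]
  N8 x:[53/3,64/3] y:[19,39] z:[25/3,59/3] -> hit [19,59/3], descend [4, 5]
    N4 x:[53/3,64/3] y:[21,39] z:[25/3,29/3] -> miss, prune
    N5 x:[56/3,19] y:[19,22] z:[56/3,59/3] -> hit [19,19] leaf, test {P4@t=19}
  N9 x:[31/3,46/3] y:[30,48] z:[19/3,49/3] -> miss, prune

5 AABB tests over nodes [0, 8, 4, 5, 9]; 1 leaf entered; closest P4.

== RESULT ==
[0, 8, 4, 5, 9]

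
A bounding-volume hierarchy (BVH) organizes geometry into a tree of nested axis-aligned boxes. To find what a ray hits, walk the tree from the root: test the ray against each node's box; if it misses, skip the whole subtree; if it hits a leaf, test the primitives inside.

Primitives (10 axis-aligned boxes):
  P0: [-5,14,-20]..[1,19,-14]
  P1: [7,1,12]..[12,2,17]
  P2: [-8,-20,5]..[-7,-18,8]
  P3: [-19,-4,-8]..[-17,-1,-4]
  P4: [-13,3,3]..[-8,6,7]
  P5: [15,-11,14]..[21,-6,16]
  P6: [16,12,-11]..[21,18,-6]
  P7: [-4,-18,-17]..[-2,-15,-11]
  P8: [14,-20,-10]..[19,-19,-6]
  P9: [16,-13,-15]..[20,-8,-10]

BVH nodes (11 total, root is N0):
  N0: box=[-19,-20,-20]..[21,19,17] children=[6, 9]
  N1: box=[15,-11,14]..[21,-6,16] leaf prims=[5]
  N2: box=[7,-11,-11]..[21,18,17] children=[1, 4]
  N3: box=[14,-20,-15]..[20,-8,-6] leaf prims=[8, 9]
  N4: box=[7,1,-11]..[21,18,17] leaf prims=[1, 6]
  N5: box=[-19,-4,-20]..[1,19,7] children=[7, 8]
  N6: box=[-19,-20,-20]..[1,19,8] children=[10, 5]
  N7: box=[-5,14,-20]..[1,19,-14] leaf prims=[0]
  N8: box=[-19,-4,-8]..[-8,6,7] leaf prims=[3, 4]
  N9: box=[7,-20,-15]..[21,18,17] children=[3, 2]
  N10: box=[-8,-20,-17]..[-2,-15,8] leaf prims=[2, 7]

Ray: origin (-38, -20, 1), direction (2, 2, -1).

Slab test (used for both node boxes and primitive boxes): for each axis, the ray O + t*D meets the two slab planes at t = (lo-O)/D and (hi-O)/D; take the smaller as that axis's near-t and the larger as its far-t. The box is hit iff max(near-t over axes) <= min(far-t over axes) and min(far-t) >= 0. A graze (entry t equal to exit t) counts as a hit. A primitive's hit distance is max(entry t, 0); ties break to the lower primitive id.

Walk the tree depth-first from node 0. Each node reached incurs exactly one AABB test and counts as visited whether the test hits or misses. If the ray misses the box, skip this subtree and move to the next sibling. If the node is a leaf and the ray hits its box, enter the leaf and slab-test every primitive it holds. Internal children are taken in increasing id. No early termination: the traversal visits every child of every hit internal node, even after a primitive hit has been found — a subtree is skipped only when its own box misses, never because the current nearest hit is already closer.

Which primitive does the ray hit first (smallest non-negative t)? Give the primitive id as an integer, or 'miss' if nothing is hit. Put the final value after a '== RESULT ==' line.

Trace the traversal:
N0 x:[19/2,59/2] y:[0,39/2] z:[-16,21] -> hit [19/2,39/2], descend [6, 9]
  N6 x:[19/2,39/2] y:[0,39/2] z:[-7,21] -> hit [19/2,39/2], descend [5, 10]
    N5 x:[19/2,39/2] y:[8,39/2] z:[-6,21] -> hit [19/2,39/2], descend [7, 8]
      N7 x:[33/2,39/2] y:[17,39/2] z:[15,21] -> hit [17,39/2] leaf, test {P0@t=17}
      N8 x:[19/2,15] y:[8,13] z:[-6,9] -> miss, prune
    N10 x:[15,18] y:[0,5/2] z:[-7,18] -> miss, prune
  N9 x:[45/2,59/2] y:[0,19] z:[-16,16] -> miss, prune

7 AABB tests over nodes [0, 6, 5, 7, 8, 10, 9]; 1 leaf entered; closest P0.

== RESULT ==
0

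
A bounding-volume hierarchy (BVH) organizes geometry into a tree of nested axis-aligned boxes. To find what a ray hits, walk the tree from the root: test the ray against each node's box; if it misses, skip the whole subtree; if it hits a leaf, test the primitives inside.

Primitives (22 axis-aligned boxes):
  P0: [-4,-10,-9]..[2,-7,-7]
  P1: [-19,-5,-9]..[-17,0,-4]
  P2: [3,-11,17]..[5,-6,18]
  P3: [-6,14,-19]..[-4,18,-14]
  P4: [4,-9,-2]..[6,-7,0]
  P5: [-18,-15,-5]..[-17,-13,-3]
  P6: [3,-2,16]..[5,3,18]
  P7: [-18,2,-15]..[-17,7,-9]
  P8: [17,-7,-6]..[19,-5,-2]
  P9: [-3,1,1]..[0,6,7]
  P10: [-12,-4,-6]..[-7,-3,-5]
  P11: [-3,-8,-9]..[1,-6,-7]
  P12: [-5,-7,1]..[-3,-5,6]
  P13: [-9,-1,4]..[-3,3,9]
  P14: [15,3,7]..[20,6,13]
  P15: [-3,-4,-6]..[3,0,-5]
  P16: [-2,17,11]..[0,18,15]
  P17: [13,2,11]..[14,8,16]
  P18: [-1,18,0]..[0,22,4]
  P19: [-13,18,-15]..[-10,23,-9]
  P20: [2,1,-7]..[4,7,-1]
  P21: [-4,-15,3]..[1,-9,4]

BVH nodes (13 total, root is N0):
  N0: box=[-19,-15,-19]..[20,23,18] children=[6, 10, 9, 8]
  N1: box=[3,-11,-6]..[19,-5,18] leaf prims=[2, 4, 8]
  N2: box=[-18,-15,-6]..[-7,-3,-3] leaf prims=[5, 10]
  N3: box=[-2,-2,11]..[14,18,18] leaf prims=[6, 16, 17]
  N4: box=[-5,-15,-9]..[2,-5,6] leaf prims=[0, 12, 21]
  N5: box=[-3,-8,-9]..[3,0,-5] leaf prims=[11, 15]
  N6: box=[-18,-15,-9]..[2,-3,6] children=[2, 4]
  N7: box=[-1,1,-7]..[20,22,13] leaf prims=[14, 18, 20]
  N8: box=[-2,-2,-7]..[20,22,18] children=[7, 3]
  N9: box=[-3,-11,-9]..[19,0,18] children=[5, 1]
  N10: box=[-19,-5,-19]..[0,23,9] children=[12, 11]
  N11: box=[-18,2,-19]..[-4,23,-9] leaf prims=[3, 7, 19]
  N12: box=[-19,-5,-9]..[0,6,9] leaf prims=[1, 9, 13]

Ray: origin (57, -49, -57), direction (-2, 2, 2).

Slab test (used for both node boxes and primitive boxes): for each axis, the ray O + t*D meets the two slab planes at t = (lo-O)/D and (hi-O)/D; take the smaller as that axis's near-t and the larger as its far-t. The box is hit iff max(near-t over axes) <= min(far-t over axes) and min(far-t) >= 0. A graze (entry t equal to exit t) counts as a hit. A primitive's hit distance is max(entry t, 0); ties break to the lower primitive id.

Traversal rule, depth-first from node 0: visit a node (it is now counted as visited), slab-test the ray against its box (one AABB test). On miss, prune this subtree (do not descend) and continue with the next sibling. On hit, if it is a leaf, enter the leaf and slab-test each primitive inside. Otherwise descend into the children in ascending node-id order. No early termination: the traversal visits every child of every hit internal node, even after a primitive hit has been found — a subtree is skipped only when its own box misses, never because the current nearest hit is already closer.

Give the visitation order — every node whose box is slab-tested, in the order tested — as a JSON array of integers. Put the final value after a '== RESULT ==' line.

Walk:
N0 x:[37/2,38] y:[17,36] z:[19,75/2] -> hit [19,36], descend [6, 8, 9, 10]
  N6 x:[55/2,75/2] y:[17,23] z:[24,63/2] -> miss, prune
  N8 x:[37/2,59/2] y:[47/2,71/2] z:[25,75/2] -> hit [25,59/2], descend [3, 7]
    N3 x:[43/2,59/2] y:[47/2,67/2] z:[34,75/2] -> miss, prune
    N7 x:[37/2,29] y:[25,71/2] z:[25,35] -> hit [25,29] leaf, test {P14(miss), P18(miss), P20@t=53/2}
  N9 x:[19,30] y:[19,49/2] z:[24,75/2] -> hit [24,49/2], descend [1, 5]
    N1 x:[19,27] y:[19,22] z:[51/2,75/2] -> miss, prune
    N5 x:[27,30] y:[41/2,49/2] z:[24,26] -> miss, prune
  N10 x:[57/2,38] y:[22,36] z:[19,33] -> hit [57/2,33], descend [11, 12]
    N11 x:[61/2,75/2] y:[51/2,36] z:[19,24] -> miss, prune
    N12 x:[57/2,38] y:[22,55/2] z:[24,33] -> miss, prune

11 AABB tests over nodes [0, 6, 8, 3, 7, 9, 1, 5, 10, 11, 12]; 1 leaf entered; closest P20.

== RESULT ==
[0, 6, 8, 3, 7, 9, 1, 5, 10, 11, 12]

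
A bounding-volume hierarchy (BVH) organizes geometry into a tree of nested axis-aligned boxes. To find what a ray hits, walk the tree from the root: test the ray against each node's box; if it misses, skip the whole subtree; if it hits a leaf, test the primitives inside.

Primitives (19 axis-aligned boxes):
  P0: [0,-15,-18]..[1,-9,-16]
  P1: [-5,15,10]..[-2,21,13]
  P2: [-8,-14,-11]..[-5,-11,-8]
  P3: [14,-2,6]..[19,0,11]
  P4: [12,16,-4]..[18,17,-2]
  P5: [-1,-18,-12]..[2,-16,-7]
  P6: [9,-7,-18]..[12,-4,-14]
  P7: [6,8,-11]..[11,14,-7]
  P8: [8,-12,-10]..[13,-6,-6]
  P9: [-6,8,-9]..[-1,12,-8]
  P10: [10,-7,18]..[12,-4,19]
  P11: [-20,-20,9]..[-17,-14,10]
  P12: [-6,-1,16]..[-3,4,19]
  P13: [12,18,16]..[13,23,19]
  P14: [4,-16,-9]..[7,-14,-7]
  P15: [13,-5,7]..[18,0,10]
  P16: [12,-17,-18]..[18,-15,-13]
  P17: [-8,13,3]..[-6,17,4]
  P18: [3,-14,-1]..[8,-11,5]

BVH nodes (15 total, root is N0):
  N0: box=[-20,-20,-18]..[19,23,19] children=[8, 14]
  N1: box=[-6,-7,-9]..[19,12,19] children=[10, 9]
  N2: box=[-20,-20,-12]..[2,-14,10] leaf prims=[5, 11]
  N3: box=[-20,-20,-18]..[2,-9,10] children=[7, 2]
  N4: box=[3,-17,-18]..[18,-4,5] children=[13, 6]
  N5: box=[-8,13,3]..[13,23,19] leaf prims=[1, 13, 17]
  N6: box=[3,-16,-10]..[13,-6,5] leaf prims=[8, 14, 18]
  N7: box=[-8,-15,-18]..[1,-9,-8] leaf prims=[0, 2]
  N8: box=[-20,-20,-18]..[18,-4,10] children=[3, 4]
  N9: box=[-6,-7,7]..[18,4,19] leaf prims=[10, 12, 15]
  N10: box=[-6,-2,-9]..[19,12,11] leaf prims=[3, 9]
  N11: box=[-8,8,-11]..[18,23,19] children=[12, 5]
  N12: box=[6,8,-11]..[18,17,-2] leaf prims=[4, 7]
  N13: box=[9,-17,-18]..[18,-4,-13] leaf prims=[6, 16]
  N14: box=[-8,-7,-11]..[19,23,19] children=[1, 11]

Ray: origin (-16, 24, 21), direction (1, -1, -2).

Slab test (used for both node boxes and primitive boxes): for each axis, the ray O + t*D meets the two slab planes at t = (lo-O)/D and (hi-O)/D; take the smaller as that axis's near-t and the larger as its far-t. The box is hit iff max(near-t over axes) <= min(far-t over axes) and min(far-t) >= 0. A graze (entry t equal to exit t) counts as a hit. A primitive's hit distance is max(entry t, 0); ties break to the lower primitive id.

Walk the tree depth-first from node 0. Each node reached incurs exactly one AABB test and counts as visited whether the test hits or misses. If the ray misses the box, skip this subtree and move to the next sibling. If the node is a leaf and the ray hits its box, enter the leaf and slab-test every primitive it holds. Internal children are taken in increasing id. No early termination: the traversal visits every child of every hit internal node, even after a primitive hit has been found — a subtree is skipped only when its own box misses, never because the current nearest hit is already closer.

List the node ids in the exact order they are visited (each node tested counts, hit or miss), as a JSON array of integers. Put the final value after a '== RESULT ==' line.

Traverse from the root:
N0 x:[-4,35] y:[1,44] z:[1,39/2] -> hit [1,39/2], descend [8, 14]
  N8 x:[-4,34] y:[28,44] z:[11/2,39/2] -> miss, prune
  N14 x:[8,35] y:[1,31] z:[1,16] -> hit [8,16], descend [1, 11]
    N1 x:[10,35] y:[12,31] z:[1,15] -> hit [12,15], descend [9, 10]
      N9 x:[10,34] y:[20,31] z:[1,7] -> miss, prune
      N10 x:[10,35] y:[12,26] z:[5,15] -> hit [12,15] leaf, test {P3(miss), P9@t=29/2}
    N11 x:[8,34] y:[1,16] z:[1,16] -> hit [8,16], descend [5, 12]
      N5 x:[8,29] y:[1,11] z:[1,9] -> hit [8,9] leaf, test {P1(miss), P13(miss), P17@t=17/2}
      N12 x:[22,34] y:[7,16] z:[23/2,16] -> miss, prune

Summary -> nodes [0, 8, 14, 1, 9, 10, 11, 5, 12]; box-tests=9; leaf-entries=2; first=P17

== RESULT ==
[0, 8, 14, 1, 9, 10, 11, 5, 12]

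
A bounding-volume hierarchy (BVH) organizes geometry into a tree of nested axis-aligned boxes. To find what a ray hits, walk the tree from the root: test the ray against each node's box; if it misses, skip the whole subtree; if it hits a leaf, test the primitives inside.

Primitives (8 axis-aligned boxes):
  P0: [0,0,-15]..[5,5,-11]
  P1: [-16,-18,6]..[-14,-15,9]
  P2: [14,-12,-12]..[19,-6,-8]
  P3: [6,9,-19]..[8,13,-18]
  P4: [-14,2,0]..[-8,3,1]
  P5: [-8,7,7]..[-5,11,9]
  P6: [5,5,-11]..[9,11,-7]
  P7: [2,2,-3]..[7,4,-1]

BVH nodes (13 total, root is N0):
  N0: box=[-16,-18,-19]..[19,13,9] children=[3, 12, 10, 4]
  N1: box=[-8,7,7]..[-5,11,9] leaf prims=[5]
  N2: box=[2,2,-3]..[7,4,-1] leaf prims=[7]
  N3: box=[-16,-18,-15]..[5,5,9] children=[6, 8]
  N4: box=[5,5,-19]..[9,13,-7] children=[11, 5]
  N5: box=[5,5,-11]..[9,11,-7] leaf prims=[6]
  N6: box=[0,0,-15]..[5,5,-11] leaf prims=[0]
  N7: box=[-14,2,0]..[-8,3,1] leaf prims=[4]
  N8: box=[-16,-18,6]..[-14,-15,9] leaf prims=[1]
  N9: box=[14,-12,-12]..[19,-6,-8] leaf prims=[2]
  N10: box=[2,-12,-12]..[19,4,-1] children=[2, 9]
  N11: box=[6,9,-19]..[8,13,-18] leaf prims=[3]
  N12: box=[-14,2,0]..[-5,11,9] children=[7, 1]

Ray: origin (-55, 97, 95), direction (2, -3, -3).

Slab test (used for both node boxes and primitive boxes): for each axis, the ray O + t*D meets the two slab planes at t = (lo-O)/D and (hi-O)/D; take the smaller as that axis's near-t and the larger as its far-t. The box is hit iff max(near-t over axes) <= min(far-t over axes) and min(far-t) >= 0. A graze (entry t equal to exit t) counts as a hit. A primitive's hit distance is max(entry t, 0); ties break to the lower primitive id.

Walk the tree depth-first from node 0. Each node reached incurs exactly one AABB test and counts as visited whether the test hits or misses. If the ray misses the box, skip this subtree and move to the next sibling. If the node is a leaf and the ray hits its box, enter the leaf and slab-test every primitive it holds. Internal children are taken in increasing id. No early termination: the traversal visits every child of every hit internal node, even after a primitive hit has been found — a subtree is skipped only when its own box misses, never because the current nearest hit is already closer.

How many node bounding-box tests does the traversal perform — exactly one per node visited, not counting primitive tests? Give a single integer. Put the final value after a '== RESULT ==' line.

Trace the traversal:
N0 x:[39/2,37] y:[28,115/3] z:[86/3,38] -> hit [86/3,37], descend [3, 4, 10, 12]
  N3 x:[39/2,30] y:[92/3,115/3] z:[86/3,110/3] -> miss, prune
  N4 x:[30,32] y:[28,92/3] z:[34,38] -> miss, prune
  N10 x:[57/2,37] y:[31,109/3] z:[32,107/3] -> hit [32,107/3], descend [2, 9]
    N2 x:[57/2,31] y:[31,95/3] z:[32,98/3] -> miss, prune
    N9 x:[69/2,37] y:[103/3,109/3] z:[103/3,107/3] -> hit [69/2,107/3] leaf, test {P2@t=69/2}
  N12 x:[41/2,25] y:[86/3,95/3] z:[86/3,95/3] -> miss, prune

order=[0, 3, 4, 10, 2, 9, 12]  |boxes|=7  |leaves|=1  hit=P2

== RESULT ==
7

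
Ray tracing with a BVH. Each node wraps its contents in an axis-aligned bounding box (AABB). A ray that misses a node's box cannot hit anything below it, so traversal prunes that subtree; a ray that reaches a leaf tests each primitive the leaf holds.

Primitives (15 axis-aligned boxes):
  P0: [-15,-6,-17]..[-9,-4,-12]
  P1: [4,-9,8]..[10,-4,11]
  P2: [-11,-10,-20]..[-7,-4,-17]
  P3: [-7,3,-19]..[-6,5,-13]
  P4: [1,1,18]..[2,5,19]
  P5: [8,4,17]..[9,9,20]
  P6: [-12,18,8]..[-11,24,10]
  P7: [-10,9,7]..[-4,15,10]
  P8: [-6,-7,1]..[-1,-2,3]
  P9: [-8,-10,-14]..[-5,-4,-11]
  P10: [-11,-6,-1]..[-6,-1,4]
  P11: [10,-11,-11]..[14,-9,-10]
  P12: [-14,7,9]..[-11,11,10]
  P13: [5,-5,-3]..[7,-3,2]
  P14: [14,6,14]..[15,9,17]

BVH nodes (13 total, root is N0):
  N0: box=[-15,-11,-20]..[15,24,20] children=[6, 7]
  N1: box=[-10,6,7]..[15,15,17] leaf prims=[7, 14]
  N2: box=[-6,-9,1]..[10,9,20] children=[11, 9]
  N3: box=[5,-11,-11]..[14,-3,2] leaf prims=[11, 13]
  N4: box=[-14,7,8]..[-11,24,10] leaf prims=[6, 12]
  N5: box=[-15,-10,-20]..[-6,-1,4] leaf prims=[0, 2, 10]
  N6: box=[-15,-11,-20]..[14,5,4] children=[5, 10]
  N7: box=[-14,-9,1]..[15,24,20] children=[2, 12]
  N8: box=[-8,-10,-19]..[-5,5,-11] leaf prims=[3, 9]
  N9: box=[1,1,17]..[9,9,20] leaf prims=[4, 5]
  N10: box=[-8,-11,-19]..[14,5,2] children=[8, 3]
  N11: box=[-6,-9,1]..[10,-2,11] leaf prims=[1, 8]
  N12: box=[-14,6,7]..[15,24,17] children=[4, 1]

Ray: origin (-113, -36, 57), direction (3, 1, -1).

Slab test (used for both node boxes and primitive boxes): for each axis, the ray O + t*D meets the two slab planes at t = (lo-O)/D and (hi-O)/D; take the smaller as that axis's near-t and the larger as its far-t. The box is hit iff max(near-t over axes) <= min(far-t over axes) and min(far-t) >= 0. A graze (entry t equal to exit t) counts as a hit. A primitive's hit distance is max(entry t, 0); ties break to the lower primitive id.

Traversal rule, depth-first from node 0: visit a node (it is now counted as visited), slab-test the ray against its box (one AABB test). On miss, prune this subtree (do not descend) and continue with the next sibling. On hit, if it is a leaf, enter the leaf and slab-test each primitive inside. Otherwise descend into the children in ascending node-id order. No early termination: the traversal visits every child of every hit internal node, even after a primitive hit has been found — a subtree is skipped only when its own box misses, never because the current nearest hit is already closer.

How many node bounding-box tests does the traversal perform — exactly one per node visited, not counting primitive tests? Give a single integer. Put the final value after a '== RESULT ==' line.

Trace the traversal:
N0 x:[98/3,128/3] y:[25,60] z:[37,77] -> hit [37,128/3], descend [6, 7]
  N6 x:[98/3,127/3] y:[25,41] z:[53,77] -> miss, prune
  N7 x:[33,128/3] y:[27,60] z:[37,56] -> hit [37,128/3], descend [2, 12]
    N2 x:[107/3,41] y:[27,45] z:[37,56] -> hit [37,41], descend [9, 11]
      N9 x:[38,122/3] y:[37,45] z:[37,40] -> hit [38,40] leaf, test {P4@t=38, P5(miss)}
      N11 x:[107/3,41] y:[27,34] z:[46,56] -> miss, prune
    N12 x:[33,128/3] y:[42,60] z:[40,50] -> hit [42,128/3], descend [1, 4]
      N1 x:[103/3,128/3] y:[42,51] z:[40,50] -> hit [42,128/3] leaf, test {P7(miss), P14@t=127/3}
      N4 x:[33,34] y:[43,60] z:[47,49] -> miss, prune

Visited [0, 6, 7, 2, 9, 11, 12, 1, 4]. Tests: 9 box, 2 leaf. Nearest: P4.

== RESULT ==
9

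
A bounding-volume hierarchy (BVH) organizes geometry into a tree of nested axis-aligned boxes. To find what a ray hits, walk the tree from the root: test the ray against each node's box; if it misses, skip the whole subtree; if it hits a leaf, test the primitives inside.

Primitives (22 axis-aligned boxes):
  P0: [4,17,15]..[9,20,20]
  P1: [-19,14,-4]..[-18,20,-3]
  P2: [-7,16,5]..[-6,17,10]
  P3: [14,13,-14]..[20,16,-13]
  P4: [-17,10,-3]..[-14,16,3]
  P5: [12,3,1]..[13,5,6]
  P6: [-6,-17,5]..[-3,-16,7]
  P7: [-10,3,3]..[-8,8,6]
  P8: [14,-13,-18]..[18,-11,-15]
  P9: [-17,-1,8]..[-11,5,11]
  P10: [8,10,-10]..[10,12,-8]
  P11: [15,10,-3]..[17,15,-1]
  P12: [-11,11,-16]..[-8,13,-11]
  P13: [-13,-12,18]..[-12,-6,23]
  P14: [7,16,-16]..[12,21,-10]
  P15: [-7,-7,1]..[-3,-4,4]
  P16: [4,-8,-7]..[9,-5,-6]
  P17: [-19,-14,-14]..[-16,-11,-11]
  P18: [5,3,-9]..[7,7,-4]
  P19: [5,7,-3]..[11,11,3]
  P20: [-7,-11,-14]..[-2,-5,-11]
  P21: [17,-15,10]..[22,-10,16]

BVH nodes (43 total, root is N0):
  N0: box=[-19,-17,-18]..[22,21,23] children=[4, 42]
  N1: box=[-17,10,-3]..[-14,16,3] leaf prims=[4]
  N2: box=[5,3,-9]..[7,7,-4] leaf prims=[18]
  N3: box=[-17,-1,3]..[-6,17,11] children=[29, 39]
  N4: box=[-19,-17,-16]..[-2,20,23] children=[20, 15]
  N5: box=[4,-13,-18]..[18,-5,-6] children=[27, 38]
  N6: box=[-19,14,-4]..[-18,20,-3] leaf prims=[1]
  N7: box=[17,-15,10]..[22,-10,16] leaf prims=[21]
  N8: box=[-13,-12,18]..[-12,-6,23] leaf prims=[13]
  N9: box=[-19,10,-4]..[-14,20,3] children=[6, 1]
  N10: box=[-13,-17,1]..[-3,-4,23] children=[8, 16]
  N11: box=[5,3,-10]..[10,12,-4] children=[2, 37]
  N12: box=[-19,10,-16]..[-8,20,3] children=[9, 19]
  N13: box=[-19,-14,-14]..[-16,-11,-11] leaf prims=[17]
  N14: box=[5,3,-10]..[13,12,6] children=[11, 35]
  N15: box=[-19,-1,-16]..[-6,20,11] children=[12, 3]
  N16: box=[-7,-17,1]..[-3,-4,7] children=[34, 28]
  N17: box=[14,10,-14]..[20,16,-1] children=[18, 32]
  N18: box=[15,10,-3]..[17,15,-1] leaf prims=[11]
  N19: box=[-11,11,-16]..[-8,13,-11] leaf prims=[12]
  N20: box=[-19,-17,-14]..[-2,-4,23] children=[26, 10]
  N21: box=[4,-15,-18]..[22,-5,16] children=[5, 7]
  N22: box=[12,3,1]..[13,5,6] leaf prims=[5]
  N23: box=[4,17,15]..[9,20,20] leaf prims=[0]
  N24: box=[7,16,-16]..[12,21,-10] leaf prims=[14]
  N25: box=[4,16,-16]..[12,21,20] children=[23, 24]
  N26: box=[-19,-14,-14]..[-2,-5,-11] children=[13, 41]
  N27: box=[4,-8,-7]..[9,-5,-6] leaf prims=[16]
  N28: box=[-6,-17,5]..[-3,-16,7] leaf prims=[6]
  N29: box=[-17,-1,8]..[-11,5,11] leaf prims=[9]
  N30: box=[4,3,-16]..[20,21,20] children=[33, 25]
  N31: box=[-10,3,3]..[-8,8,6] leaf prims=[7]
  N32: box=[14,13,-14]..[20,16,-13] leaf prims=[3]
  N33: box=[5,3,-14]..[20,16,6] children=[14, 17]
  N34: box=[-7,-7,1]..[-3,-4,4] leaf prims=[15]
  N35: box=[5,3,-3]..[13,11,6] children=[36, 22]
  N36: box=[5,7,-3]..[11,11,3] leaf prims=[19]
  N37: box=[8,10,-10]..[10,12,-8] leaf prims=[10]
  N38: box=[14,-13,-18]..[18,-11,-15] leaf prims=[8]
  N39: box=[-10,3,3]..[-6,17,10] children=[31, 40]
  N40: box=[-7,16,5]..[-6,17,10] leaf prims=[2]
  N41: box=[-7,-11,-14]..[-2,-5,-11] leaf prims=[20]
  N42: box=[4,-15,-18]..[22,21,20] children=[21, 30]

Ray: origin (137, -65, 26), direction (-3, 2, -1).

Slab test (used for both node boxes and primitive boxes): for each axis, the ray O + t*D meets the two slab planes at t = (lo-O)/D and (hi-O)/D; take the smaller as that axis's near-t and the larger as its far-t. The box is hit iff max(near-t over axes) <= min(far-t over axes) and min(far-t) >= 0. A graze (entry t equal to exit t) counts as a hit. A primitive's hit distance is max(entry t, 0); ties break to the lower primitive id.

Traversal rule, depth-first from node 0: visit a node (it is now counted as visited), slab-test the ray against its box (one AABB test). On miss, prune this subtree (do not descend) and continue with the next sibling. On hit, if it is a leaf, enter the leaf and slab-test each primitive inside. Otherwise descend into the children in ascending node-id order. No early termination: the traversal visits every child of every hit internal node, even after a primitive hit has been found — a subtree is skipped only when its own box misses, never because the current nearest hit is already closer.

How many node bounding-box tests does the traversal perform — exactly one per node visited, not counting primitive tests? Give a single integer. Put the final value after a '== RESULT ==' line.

Traverse from the root:
N0 x:[115/3,52] y:[24,43] z:[3,44] -> hit [115/3,43], descend [4, 42]
  N4 x:[139/3,52] y:[24,85/2] z:[3,42] -> miss, prune
  N42 x:[115/3,133/3] y:[25,43] z:[6,44] -> hit [115/3,43], descend [21, 30]
    N21 x:[115/3,133/3] y:[25,30] z:[10,44] -> miss, prune
    N30 x:[39,133/3] y:[34,43] z:[6,42] -> hit [39,42], descend [25, 33]
      N25 x:[125/3,133/3] y:[81/2,43] z:[6,42] -> hit [125/3,42], descend [23, 24]
        N23 x:[128/3,133/3] y:[41,85/2] z:[6,11] -> miss, prune
        N24 x:[125/3,130/3] y:[81/2,43] z:[36,42] -> hit [125/3,42] leaf, test {P14@t=125/3}
      N33 x:[39,44] y:[34,81/2] z:[20,40] -> hit [39,40], descend [14, 17]
        N14 x:[124/3,44] y:[34,77/2] z:[20,36] -> miss, prune
        N17 x:[39,41] y:[75/2,81/2] z:[27,40] -> hit [39,40], descend [18, 32]
          N18 x:[40,122/3] y:[75/2,40] z:[27,29] -> miss, prune
          N32 x:[39,41] y:[39,81/2] z:[39,40] -> hit [39,40] leaf, test {P3@t=39}

13 AABB tests over nodes [0, 4, 42, 21, 30, 25, 23, 24, 33, 14, 17, 18, 32]; 2 leaves entered; closest P3.

== RESULT ==
13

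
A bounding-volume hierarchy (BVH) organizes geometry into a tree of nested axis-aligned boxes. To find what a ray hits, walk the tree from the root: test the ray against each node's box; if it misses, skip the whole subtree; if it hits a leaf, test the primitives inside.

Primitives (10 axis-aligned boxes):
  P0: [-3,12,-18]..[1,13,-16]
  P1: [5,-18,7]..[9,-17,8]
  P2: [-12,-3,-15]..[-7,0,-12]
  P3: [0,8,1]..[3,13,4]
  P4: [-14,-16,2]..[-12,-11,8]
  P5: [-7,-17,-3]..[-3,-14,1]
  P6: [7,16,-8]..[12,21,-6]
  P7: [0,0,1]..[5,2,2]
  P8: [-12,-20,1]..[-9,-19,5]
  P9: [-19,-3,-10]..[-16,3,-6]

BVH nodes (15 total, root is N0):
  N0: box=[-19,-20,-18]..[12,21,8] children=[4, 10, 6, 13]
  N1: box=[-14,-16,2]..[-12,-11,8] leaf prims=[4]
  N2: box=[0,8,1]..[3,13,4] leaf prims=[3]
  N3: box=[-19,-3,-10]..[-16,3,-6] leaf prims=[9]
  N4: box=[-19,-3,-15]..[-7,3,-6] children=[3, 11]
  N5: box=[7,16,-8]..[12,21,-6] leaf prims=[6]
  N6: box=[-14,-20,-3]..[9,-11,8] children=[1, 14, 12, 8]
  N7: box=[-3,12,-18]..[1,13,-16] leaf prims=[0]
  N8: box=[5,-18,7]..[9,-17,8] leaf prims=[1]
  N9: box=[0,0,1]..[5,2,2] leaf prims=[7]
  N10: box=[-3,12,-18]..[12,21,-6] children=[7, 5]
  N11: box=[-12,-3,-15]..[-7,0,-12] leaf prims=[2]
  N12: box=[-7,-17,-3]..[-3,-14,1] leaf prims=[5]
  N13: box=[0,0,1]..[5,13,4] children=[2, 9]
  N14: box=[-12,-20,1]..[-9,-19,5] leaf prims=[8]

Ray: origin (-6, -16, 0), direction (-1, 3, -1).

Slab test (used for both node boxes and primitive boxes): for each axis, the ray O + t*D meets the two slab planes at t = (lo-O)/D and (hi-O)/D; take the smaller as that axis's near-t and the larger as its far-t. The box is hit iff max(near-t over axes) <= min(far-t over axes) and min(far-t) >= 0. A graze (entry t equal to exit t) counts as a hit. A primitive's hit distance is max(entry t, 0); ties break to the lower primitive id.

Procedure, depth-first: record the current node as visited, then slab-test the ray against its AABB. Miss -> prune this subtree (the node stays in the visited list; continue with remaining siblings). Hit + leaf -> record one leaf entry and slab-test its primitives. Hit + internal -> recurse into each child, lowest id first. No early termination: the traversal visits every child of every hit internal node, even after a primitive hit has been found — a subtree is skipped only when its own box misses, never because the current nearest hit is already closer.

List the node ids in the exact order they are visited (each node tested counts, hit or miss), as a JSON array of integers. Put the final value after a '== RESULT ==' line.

Trace the traversal:
N0 x:[-18,13] y:[-4/3,37/3] z:[-8,18] -> hit [-4/3,37/3], descend [4, 6, 10, 13]
  N4 x:[1,13] y:[13/3,19/3] z:[6,15] -> hit [6,19/3], descend [3, 11]
    N3 x:[10,13] y:[13/3,19/3] z:[6,10] -> miss, prune
    N11 x:[1,6] y:[13/3,16/3] z:[12,15] -> miss, prune
  N6 x:[-15,8] y:[-4/3,5/3] z:[-8,3] -> hit [-4/3,5/3], descend [1, 8, 12, 14]
    N1 x:[6,8] y:[0,5/3] z:[-8,-2] -> miss, prune
    N8 x:[-15,-11] y:[-2/3,-1/3] z:[-8,-7] -> miss, prune
    N12 x:[-3,1] y:[-1/3,2/3] z:[-1,3] -> hit [-1/3,2/3] leaf, test {P5@t=0}
    N14 x:[3,6] y:[-4/3,-1] z:[-5,-1] -> miss, prune
  N10 x:[-18,-3] y:[28/3,37/3] z:[6,18] -> miss, prune
  N13 x:[-11,-6] y:[16/3,29/3] z:[-4,-1] -> miss, prune

order=[0, 4, 3, 11, 6, 1, 8, 12, 14, 10, 13]  |boxes|=11  |leaves|=1  hit=P5

== RESULT ==
[0, 4, 3, 11, 6, 1, 8, 12, 14, 10, 13]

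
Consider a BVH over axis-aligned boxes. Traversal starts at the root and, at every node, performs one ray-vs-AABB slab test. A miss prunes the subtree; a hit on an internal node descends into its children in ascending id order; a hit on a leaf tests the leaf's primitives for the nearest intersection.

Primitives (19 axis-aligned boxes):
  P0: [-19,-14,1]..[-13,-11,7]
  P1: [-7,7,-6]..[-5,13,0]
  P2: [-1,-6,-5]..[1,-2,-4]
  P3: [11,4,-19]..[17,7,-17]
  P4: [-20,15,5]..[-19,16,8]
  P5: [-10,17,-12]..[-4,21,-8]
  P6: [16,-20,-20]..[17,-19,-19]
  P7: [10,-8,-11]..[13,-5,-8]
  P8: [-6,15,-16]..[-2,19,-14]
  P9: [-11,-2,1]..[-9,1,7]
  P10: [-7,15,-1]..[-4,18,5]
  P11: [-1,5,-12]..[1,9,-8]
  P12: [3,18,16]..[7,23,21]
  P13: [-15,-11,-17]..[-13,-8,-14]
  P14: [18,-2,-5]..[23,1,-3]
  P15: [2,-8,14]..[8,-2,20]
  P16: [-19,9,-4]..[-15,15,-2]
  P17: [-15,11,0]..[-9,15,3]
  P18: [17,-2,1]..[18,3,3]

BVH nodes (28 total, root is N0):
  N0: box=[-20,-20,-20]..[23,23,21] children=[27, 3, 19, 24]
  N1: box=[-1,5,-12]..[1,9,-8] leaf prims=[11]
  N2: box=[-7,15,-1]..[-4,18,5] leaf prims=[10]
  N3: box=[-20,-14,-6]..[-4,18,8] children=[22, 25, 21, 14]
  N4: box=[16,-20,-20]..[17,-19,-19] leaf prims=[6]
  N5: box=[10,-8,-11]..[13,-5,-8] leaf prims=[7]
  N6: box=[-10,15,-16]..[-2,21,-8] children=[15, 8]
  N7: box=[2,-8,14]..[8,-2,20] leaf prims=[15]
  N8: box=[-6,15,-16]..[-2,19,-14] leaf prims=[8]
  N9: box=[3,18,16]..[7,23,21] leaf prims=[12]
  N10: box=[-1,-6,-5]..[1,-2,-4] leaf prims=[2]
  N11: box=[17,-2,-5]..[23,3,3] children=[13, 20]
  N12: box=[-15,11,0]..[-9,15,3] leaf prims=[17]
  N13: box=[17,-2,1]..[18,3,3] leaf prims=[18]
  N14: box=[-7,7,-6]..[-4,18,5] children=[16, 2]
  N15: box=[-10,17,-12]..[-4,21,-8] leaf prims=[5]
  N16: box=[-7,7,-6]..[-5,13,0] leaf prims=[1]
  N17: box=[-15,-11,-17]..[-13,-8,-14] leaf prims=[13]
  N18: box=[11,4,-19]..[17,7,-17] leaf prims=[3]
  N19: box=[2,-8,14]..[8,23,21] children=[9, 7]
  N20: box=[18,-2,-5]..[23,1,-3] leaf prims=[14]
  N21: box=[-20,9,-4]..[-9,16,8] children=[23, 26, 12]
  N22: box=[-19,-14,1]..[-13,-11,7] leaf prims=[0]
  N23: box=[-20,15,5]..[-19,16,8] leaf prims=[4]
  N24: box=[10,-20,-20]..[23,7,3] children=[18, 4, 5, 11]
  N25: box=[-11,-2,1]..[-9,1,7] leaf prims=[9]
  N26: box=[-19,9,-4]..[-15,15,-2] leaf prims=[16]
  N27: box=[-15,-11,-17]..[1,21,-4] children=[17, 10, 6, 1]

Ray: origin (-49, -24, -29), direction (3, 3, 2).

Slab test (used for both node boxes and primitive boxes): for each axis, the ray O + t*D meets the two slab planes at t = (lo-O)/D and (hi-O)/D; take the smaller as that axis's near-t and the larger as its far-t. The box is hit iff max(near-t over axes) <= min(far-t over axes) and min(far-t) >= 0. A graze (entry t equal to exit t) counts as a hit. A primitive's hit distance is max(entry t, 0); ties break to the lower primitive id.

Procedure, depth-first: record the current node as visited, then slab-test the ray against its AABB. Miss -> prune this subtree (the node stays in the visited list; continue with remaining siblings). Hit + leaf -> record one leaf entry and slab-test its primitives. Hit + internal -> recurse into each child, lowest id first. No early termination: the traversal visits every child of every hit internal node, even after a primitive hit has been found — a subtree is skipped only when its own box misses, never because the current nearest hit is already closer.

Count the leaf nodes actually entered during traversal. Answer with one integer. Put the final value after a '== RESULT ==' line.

Trace the traversal:
N0 x:[29/3,24] y:[4/3,47/3] z:[9/2,25] -> hit [29/3,47/3], descend [3, 19, 24, 27]
  N3 x:[29/3,15] y:[10/3,14] z:[23/2,37/2] -> hit [23/2,14], descend [14, 21, 22, 25]
    N14 x:[14,15] y:[31/3,14] z:[23/2,17] -> hit [14,14], descend [2, 16]
      N2 x:[14,15] y:[13,14] z:[14,17] -> hit [14,14] leaf, test {P10@t=14}
      N16 x:[14,44/3] y:[31/3,37/3] z:[23/2,29/2] -> miss, prune
    N21 x:[29/3,40/3] y:[11,40/3] z:[25/2,37/2] -> hit [25/2,40/3], descend [12, 23, 26]
      N12 x:[34/3,40/3] y:[35/3,13] z:[29/2,16] -> miss, prune
      N23 x:[29/3,10] y:[13,40/3] z:[17,37/2] -> miss, prune
      N26 x:[10,34/3] y:[11,13] z:[25/2,27/2] -> miss, prune
    N22 x:[10,12] y:[10/3,13/3] z:[15,18] -> miss, prune
    N25 x:[38/3,40/3] y:[22/3,25/3] z:[15,18] -> miss, prune
  N19 x:[17,19] y:[16/3,47/3] z:[43/2,25] -> miss, prune
  N24 x:[59/3,24] y:[4/3,31/3] z:[9/2,16] -> miss, prune
  N27 x:[34/3,50/3] y:[13/3,15] z:[6,25/2] -> hit [34/3,25/2], descend [1, 6, 10, 17]
    N1 x:[16,50/3] y:[29/3,11] z:[17/2,21/2] -> miss, prune
    N6 x:[13,47/3] y:[13,15] z:[13/2,21/2] -> miss, prune
    N10 x:[16,50/3] y:[6,22/3] z:[12,25/2] -> miss, prune
    N17 x:[34/3,12] y:[13/3,16/3] z:[6,15/2] -> miss, prune

Visited [0, 3, 14, 2, 16, 21, 12, 23, 26, 22, 25, 19, 24, 27, 1, 6, 10, 17]. Tests: 18 box, 1 leaf. Nearest: P10.

== RESULT ==
1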